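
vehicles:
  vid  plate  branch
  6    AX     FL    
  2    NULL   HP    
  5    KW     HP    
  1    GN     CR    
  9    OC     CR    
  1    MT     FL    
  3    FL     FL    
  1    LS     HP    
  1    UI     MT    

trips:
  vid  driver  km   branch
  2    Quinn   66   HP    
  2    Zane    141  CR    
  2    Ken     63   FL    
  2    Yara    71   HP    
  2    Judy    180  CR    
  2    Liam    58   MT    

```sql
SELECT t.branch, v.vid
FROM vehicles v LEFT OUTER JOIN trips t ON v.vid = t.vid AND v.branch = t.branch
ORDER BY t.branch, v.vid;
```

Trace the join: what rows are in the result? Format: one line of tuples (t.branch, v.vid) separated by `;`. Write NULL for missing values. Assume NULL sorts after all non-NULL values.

(HP, 2); (HP, 2); (NULL, 1); (NULL, 1); (NULL, 1); (NULL, 1); (NULL, 3); (NULL, 5); (NULL, 6); (NULL, 9)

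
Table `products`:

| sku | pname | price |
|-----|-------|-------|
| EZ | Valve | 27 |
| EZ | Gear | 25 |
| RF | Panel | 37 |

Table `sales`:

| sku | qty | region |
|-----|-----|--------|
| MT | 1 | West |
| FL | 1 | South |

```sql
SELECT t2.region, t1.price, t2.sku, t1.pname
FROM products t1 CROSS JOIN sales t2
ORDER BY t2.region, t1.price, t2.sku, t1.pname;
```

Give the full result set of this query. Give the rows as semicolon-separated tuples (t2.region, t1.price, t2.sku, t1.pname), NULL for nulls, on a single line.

(South, 25, FL, Gear); (South, 27, FL, Valve); (South, 37, FL, Panel); (West, 25, MT, Gear); (West, 27, MT, Valve); (West, 37, MT, Panel)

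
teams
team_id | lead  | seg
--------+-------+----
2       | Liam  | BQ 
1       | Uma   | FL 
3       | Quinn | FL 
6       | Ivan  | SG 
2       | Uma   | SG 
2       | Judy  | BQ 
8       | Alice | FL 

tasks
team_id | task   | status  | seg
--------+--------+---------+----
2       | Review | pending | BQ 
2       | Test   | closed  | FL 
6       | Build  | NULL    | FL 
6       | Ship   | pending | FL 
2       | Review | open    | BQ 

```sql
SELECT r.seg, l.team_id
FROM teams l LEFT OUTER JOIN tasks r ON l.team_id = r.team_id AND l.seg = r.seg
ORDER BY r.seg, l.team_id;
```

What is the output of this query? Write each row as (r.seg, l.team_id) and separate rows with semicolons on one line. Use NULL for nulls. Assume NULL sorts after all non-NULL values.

(BQ, 2); (BQ, 2); (BQ, 2); (BQ, 2); (NULL, 1); (NULL, 2); (NULL, 3); (NULL, 6); (NULL, 8)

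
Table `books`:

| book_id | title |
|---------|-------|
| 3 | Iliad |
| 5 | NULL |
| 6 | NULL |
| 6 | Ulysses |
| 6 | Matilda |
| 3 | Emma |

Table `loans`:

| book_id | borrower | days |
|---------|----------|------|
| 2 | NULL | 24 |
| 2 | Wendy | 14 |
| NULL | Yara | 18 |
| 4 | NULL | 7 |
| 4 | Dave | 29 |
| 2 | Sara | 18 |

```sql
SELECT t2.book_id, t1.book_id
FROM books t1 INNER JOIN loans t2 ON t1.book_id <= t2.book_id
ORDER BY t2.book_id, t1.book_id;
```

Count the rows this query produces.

4

INNER JOIN keeps only pairs where the ON condition holds.
Matching on t1.book_id <= t2.book_id. A NULL in a compared column never satisfies the condition.
- t1 row (book_id=3): matches 2 t2 row(s) → 2 output row(s).
- t1 row (book_id=5): no match → dropped.
- t1 row (book_id=6): no match → dropped.
- t1 row (book_id=6): no match → dropped.
- t1 row (book_id=6): no match → dropped.
- t1 row (book_id=3): matches 2 t2 row(s) → 2 output row(s).
Total: 4 rows.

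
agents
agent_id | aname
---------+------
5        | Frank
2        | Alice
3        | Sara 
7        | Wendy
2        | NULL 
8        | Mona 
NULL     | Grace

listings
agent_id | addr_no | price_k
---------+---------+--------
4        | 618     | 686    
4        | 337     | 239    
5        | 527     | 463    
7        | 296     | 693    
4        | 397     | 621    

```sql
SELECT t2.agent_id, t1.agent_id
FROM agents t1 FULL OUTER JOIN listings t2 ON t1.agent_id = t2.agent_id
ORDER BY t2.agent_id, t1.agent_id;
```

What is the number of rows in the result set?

10

FULL OUTER JOIN keeps every row from both sides; unmatched rows get NULL for the other side's columns.
Matching on t1.agent_id = t2.agent_id. A NULL in a compared column never satisfies the condition.
- t1 row (agent_id=5): matches 1 t2 row(s) → 1 output row(s).
- t1 row (agent_id=2): no match → kept, t2 columns NULL.
- t1 row (agent_id=3): no match → kept, t2 columns NULL.
- t1 row (agent_id=7): matches 1 t2 row(s) → 1 output row(s).
- t1 row (agent_id=2): no match → kept, t2 columns NULL.
- t1 row (agent_id=8): no match → kept, t2 columns NULL.
- t1 row (agent_id=NULL): no match → kept, t2 columns NULL.
- 3 row(s) from t2 found no t1 partner → padded with NULL.
Total: 2 matched + 8 padded = 10 rows.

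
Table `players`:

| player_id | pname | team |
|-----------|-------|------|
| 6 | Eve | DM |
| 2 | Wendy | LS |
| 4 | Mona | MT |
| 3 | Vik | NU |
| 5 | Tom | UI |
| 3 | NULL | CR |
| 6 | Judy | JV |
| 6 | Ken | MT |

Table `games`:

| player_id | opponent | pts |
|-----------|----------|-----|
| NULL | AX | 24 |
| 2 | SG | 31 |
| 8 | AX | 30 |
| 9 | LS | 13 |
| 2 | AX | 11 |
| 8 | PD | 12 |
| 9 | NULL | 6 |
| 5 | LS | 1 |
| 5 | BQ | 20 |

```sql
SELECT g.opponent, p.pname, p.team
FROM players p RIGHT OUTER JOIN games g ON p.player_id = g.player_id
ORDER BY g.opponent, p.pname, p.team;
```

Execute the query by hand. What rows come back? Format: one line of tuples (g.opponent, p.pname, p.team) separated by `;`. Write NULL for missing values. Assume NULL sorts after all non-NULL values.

(AX, Wendy, LS); (AX, NULL, NULL); (AX, NULL, NULL); (BQ, Tom, UI); (LS, Tom, UI); (LS, NULL, NULL); (PD, NULL, NULL); (SG, Wendy, LS); (NULL, NULL, NULL)

RIGHT JOIN keeps every row from `games`; unmatched rows get NULL for `players`'s columns.
Matching on p.player_id = g.player_id. A NULL in a compared column never satisfies the condition.
- p (player_id=6) has no partner in g.
- p (player_id=2) pairs with 2 row(s) of g.
- p (player_id=4) has no partner in g.
- p (player_id=3) has no partner in g.
- p (player_id=5) pairs with 2 row(s) of g.
- p (player_id=3) has no partner in g.
- p (player_id=6) has no partner in g.
- p (player_id=6) has no partner in g.
- 5 row(s) from g found no p partner → padded with NULL.
After projecting and ordering:
g.opponent | p.pname | p.team
AX | Wendy | LS
AX | NULL | NULL
AX | NULL | NULL
BQ | Tom | UI
LS | Tom | UI
LS | NULL | NULL
PD | NULL | NULL
SG | Wendy | LS
NULL | NULL | NULL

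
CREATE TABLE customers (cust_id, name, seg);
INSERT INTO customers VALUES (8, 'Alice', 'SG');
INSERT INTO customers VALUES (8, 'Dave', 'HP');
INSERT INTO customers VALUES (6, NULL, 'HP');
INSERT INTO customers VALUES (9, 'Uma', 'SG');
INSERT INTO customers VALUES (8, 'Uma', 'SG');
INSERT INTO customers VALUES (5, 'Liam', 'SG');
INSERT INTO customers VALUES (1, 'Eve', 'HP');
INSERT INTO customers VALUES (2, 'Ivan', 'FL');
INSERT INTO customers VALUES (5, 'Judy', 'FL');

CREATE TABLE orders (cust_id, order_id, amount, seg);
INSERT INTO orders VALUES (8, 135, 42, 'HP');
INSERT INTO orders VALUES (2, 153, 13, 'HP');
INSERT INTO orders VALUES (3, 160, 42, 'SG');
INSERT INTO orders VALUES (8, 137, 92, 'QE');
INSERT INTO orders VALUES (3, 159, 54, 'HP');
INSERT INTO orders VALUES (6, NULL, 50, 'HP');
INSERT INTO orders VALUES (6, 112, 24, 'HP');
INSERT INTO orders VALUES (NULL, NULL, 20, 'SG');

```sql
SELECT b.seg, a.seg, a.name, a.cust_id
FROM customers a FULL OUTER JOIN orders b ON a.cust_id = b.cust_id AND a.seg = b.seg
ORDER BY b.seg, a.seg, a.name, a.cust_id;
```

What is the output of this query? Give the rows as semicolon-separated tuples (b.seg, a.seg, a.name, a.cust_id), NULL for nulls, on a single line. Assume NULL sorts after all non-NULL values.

(HP, HP, Dave, 8); (HP, HP, NULL, 6); (HP, HP, NULL, 6); (HP, NULL, NULL, NULL); (HP, NULL, NULL, NULL); (QE, NULL, NULL, NULL); (SG, NULL, NULL, NULL); (SG, NULL, NULL, NULL); (NULL, FL, Ivan, 2); (NULL, FL, Judy, 5); (NULL, HP, Eve, 1); (NULL, SG, Alice, 8); (NULL, SG, Liam, 5); (NULL, SG, Uma, 8); (NULL, SG, Uma, 9)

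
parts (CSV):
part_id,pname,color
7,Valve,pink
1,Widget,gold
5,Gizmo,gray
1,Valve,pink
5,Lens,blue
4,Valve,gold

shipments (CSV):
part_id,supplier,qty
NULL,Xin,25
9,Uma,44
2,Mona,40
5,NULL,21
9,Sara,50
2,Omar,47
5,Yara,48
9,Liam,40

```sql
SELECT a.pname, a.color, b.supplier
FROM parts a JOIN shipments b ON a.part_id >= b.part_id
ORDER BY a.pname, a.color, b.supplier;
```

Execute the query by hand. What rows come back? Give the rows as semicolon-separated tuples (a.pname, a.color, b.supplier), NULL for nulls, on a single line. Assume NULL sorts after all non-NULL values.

(Gizmo, gray, Mona); (Gizmo, gray, Omar); (Gizmo, gray, Yara); (Gizmo, gray, NULL); (Lens, blue, Mona); (Lens, blue, Omar); (Lens, blue, Yara); (Lens, blue, NULL); (Valve, gold, Mona); (Valve, gold, Omar); (Valve, pink, Mona); (Valve, pink, Omar); (Valve, pink, Yara); (Valve, pink, NULL)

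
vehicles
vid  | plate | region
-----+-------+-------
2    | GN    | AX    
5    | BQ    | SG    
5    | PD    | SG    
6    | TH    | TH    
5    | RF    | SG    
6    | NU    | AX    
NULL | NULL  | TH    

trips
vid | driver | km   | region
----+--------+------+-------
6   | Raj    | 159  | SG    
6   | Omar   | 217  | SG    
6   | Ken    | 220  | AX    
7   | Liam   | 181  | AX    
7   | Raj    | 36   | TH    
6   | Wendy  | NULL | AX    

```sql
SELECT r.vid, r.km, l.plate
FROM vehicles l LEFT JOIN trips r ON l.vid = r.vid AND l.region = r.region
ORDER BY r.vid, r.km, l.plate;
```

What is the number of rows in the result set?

8

LEFT JOIN keeps every row from `vehicles`; unmatched rows get NULL for `trips`'s columns.
Matching on l.vid = r.vid AND l.region = r.region. A NULL in a compared column never satisfies the condition.
Matched pairs: 2; unmatched l rows kept: 6.
Total: 2 matched + 6 padded = 8 rows.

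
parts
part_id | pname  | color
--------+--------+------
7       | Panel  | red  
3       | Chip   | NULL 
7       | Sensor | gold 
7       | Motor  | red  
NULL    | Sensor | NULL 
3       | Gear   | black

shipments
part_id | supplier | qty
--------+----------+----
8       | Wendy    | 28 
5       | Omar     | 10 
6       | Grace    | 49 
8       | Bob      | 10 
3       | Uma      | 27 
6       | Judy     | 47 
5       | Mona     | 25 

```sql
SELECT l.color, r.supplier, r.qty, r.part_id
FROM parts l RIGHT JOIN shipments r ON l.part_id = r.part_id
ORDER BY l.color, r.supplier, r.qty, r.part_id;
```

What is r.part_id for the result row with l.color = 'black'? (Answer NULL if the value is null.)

3

RIGHT JOIN keeps every row from `shipments`; unmatched rows get NULL for `parts`'s columns.
Matching on l.part_id = r.part_id. A NULL in a compared column never satisfies the condition.
- l row (part_id=7): no match.
- l row (part_id=3): matches 1 r row(s) → 1 output row(s).
- l row (part_id=7): no match.
- l row (part_id=7): no match.
- l row (part_id=NULL): no match.
- l row (part_id=3): matches 1 r row(s) → 1 output row(s).
- 6 row(s) from r found no l partner → padded with NULL.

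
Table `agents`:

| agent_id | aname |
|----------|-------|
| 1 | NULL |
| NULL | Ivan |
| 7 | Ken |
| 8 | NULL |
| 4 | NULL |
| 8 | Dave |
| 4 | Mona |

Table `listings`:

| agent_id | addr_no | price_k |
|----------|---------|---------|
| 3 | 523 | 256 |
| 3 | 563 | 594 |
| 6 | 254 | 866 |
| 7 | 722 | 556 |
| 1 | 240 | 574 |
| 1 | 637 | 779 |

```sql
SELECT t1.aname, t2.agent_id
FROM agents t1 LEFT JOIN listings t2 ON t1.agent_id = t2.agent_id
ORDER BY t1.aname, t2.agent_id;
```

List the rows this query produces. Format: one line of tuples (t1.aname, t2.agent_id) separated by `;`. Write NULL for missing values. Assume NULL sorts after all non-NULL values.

(Dave, NULL); (Ivan, NULL); (Ken, 7); (Mona, NULL); (NULL, 1); (NULL, 1); (NULL, NULL); (NULL, NULL)

LEFT JOIN keeps every row from `agents`; unmatched rows get NULL for `listings`'s columns.
Matching on t1.agent_id = t2.agent_id. A NULL in a compared column never satisfies the condition.
- agent_id=1: 2 matching t2 row(s), so 2 row(s) emitted.
- agent_id=NULL: no t2 row matches, row kept with t2 columns NULL.
- agent_id=7: 1 matching t2 row(s), so 1 row(s) emitted.
- agent_id=8: no t2 row matches, row kept with t2 columns NULL.
- agent_id=4: no t2 row matches, row kept with t2 columns NULL.
- agent_id=8: no t2 row matches, row kept with t2 columns NULL.
- agent_id=4: no t2 row matches, row kept with t2 columns NULL.
After projecting and ordering:
t1.aname | t2.agent_id
Dave | NULL
Ivan | NULL
Ken | 7
Mona | NULL
NULL | 1
NULL | 1
NULL | NULL
NULL | NULL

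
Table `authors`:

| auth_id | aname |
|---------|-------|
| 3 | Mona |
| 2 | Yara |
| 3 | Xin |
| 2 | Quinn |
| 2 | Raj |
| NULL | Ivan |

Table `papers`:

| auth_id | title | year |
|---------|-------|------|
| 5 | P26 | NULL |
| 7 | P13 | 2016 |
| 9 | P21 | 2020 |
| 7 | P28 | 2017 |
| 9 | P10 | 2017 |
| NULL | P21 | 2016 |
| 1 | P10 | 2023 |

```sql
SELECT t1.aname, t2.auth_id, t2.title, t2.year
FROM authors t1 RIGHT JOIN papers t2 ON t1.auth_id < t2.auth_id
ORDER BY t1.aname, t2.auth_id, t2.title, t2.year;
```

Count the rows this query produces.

RIGHT JOIN keeps every row from `papers`; unmatched rows get NULL for `authors`'s columns.
Matching on t1.auth_id < t2.auth_id. A NULL in a compared column never satisfies the condition.
- auth_id=3: 5 matching t2 row(s), so 5 row(s) emitted.
- auth_id=2: 5 matching t2 row(s), so 5 row(s) emitted.
- auth_id=3: 5 matching t2 row(s), so 5 row(s) emitted.
- auth_id=2: 5 matching t2 row(s), so 5 row(s) emitted.
- auth_id=2: 5 matching t2 row(s), so 5 row(s) emitted.
- auth_id=NULL: no matching t2 row.
- plus 2 unmatched t2 row(s), each kept with NULL t1 columns.
Total: 25 matched + 2 padded = 27 rows.

27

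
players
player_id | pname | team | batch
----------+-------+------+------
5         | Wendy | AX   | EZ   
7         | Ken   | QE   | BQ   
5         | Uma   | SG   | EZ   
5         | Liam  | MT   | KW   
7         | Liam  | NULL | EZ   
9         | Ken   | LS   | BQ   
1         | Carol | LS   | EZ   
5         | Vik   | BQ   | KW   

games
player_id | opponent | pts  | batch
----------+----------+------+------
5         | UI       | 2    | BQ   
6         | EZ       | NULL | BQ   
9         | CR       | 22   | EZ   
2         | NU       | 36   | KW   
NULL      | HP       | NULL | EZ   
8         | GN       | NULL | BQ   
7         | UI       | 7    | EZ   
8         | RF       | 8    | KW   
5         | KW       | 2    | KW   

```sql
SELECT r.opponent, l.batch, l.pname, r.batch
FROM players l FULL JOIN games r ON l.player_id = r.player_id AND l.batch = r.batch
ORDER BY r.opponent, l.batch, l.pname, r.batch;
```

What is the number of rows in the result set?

15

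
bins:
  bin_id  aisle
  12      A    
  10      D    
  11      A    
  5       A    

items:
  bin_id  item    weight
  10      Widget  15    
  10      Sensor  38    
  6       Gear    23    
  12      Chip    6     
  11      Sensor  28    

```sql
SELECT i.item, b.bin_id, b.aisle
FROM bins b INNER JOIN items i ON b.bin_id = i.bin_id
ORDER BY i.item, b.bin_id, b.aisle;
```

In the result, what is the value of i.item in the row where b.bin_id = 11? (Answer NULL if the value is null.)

INNER JOIN keeps only pairs where the ON condition holds.
Matching on b.bin_id = i.bin_id.
- b (bin_id=12) pairs with 1 row(s) of i.
- b (bin_id=10) pairs with 2 row(s) of i.
- b (bin_id=11) pairs with 1 row(s) of i.
- b (bin_id=5) has no partner → excluded.

Sensor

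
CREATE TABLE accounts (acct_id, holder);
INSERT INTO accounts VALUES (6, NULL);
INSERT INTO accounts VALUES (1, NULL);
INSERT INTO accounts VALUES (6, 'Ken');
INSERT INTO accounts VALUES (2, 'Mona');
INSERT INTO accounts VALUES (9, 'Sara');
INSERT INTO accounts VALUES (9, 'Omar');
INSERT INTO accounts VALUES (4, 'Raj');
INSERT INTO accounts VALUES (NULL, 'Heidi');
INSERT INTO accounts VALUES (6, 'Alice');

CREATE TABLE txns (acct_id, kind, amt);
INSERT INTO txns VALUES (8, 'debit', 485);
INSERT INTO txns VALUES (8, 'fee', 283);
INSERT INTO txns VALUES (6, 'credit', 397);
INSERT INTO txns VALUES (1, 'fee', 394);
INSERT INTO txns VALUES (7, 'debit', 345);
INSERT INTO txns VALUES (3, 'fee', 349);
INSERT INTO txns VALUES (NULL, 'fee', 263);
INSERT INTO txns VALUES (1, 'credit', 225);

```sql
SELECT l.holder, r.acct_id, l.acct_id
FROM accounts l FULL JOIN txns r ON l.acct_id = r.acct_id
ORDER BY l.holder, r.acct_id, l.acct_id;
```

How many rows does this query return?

FULL OUTER JOIN keeps every row from both sides; unmatched rows get NULL for the other side's columns.
Matching on l.acct_id = r.acct_id. A NULL in a compared column never satisfies the condition.
Matched pairs: 5; unmatched l rows kept: 5; unmatched r rows kept: 5.
Total: 5 matched + 10 padded = 15 rows.

15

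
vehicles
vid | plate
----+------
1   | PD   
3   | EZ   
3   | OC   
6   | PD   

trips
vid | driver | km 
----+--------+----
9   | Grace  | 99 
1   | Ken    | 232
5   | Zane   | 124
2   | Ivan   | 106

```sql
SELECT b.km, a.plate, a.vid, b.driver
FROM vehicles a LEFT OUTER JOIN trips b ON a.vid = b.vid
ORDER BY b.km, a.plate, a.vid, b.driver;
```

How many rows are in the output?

4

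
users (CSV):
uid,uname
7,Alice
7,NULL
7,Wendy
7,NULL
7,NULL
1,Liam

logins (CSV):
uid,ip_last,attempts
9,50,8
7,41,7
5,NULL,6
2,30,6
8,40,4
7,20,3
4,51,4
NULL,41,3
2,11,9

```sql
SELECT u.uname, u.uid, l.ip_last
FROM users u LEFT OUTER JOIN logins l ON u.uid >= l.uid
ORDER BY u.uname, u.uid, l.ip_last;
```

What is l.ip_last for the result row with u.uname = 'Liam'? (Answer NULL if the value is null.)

LEFT JOIN keeps every row from `users`; unmatched rows get NULL for `logins`'s columns.
Matching on u.uid >= l.uid. A NULL in a compared column never satisfies the condition.
- u[0] uid=7 → 6 match(es) in l → 6 row(s).
- u[1] uid=7 → 6 match(es) in l → 6 row(s).
- u[2] uid=7 → 6 match(es) in l → 6 row(s).
- u[3] uid=7 → 6 match(es) in l → 6 row(s).
- u[4] uid=7 → 6 match(es) in l → 6 row(s).
- u[5] uid=1 → no match; kept with NULLs on the l side.

NULL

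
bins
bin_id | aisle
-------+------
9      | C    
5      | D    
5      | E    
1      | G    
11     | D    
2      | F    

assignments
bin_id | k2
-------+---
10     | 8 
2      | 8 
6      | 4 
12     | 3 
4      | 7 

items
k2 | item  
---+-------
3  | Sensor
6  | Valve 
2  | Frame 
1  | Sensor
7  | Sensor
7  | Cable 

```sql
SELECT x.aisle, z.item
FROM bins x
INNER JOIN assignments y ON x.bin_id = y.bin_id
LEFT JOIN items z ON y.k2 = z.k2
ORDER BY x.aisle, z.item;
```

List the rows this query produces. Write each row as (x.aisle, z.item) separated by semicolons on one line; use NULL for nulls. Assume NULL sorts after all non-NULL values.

Step 1 — x INNER JOIN y on bin_id → 1 row(s).
Then LEFT JOIN `items z` on k2: each of those 1 rows is kept; rows whose y.k2 has no match in z get NULL for z's columns.

(F, NULL)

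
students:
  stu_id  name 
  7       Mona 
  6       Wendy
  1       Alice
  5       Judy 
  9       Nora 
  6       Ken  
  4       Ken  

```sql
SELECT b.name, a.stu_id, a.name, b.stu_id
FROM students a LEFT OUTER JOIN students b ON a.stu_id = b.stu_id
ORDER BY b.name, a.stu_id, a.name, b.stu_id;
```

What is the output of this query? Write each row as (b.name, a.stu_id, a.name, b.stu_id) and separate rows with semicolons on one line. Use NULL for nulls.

LEFT JOIN keeps every row from `students a`; unmatched rows get NULL for `students b`'s columns.
Matching on a.stu_id = b.stu_id.
- a[0] stu_id=7 → 1 match(es) in b → 1 row(s).
- a[1] stu_id=6 → 2 match(es) in b → 2 row(s).
- a[2] stu_id=1 → 1 match(es) in b → 1 row(s).
- a[3] stu_id=5 → 1 match(es) in b → 1 row(s).
- a[4] stu_id=9 → 1 match(es) in b → 1 row(s).
- a[5] stu_id=6 → 2 match(es) in b → 2 row(s).
- a[6] stu_id=4 → 1 match(es) in b → 1 row(s).
After projecting and ordering:
b.name | a.stu_id | a.name | b.stu_id
Alice | 1 | Alice | 1
Judy | 5 | Judy | 5
Ken | 4 | Ken | 4
Ken | 6 | Ken | 6
Ken | 6 | Wendy | 6
Mona | 7 | Mona | 7
Nora | 9 | Nora | 9
Wendy | 6 | Ken | 6
Wendy | 6 | Wendy | 6

(Alice, 1, Alice, 1); (Judy, 5, Judy, 5); (Ken, 4, Ken, 4); (Ken, 6, Ken, 6); (Ken, 6, Wendy, 6); (Mona, 7, Mona, 7); (Nora, 9, Nora, 9); (Wendy, 6, Ken, 6); (Wendy, 6, Wendy, 6)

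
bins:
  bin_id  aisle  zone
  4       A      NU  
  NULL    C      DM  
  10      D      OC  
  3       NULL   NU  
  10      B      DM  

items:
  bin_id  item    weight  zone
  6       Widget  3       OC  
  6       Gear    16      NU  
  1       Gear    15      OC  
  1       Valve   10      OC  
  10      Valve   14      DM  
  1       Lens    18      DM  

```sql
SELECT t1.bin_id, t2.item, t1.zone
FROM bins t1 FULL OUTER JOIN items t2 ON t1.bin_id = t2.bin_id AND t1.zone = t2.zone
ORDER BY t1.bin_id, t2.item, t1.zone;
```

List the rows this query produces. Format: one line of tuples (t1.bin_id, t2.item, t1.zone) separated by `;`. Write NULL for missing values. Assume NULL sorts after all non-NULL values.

(3, NULL, NU); (4, NULL, NU); (10, Valve, DM); (10, NULL, OC); (NULL, Gear, NULL); (NULL, Gear, NULL); (NULL, Lens, NULL); (NULL, Valve, NULL); (NULL, Widget, NULL); (NULL, NULL, DM)

FULL OUTER JOIN keeps every row from both sides; unmatched rows get NULL for the other side's columns.
Matching on t1.bin_id = t2.bin_id AND t1.zone = t2.zone. A NULL in a compared column never satisfies the condition.
- bin_id=4, zone=NU: no t2 row matches, row kept with t2 columns NULL.
- bin_id=NULL, zone=DM: no t2 row matches, row kept with t2 columns NULL.
- bin_id=10, zone=OC: no t2 row matches, row kept with t2 columns NULL.
- bin_id=3, zone=NU: no t2 row matches, row kept with t2 columns NULL.
- bin_id=10, zone=DM: 1 matching t2 row(s), so 1 row(s) emitted.
- 5 row(s) from t2 found no t1 partner → padded with NULL.
After projecting and ordering:
t1.bin_id | t2.item | t1.zone
3 | NULL | NU
4 | NULL | NU
10 | Valve | DM
10 | NULL | OC
NULL | Gear | NULL
NULL | Gear | NULL
NULL | Lens | NULL
NULL | Valve | NULL
NULL | Widget | NULL
NULL | NULL | DM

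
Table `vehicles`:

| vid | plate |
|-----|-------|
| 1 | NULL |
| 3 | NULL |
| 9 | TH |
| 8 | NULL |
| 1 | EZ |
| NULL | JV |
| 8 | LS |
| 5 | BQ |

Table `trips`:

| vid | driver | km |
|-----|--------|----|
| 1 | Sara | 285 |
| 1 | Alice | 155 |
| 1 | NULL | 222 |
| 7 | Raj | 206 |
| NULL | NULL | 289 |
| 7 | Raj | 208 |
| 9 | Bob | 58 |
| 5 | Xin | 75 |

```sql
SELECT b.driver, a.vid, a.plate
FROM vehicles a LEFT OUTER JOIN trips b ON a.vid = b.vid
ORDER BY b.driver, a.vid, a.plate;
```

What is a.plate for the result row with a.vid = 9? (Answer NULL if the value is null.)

TH

LEFT JOIN keeps every row from `vehicles`; unmatched rows get NULL for `trips`'s columns.
Matching on a.vid = b.vid. A NULL in a compared column never satisfies the condition.
Matched pairs: 8; unmatched a rows kept: 4.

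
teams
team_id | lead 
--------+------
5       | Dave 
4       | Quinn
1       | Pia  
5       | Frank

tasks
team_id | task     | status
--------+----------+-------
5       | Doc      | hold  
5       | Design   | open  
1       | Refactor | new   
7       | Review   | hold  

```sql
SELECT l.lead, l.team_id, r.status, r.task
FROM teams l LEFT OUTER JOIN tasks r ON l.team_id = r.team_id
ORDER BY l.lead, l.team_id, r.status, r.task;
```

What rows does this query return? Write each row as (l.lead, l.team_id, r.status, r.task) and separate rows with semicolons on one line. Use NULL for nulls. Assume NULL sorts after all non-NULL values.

LEFT JOIN keeps every row from `teams`; unmatched rows get NULL for `tasks`'s columns.
Matching on l.team_id = r.team_id.
- l[0] team_id=5 → 2 match(es) in r → 2 row(s).
- l[1] team_id=4 → no match; kept with NULLs on the r side.
- l[2] team_id=1 → 1 match(es) in r → 1 row(s).
- l[3] team_id=5 → 2 match(es) in r → 2 row(s).
After projecting and ordering:
l.lead | l.team_id | r.status | r.task
Dave | 5 | hold | Doc
Dave | 5 | open | Design
Frank | 5 | hold | Doc
Frank | 5 | open | Design
Pia | 1 | new | Refactor
Quinn | 4 | NULL | NULL

(Dave, 5, hold, Doc); (Dave, 5, open, Design); (Frank, 5, hold, Doc); (Frank, 5, open, Design); (Pia, 1, new, Refactor); (Quinn, 4, NULL, NULL)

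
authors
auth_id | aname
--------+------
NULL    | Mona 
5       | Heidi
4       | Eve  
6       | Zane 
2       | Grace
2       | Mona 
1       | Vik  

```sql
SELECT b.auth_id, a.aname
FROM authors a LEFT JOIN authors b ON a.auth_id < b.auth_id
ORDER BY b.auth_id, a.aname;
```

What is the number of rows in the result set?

LEFT JOIN keeps every row from `authors a`; unmatched rows get NULL for `authors b`'s columns.
Matching on a.auth_id < b.auth_id. A NULL in a compared column never satisfies the condition.
Matched pairs: 14; unmatched a rows kept: 2.
Total: 14 matched + 2 padded = 16 rows.

16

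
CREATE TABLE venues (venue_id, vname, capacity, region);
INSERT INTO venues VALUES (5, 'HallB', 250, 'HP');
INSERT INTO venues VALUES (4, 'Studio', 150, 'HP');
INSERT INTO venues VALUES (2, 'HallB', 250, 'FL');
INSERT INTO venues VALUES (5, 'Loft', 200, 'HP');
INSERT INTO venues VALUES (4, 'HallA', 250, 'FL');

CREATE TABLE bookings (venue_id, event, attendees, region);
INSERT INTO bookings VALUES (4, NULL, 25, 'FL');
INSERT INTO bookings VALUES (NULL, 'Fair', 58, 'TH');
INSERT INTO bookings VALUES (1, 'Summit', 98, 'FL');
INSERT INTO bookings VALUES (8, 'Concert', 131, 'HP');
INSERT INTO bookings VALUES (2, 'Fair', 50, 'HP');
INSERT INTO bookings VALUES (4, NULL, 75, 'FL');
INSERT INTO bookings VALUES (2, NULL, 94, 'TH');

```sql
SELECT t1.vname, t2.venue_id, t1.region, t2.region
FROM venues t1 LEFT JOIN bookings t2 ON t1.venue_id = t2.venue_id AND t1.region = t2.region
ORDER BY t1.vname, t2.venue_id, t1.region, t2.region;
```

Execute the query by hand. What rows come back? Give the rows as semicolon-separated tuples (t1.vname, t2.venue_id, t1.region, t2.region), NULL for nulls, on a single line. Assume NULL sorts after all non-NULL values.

LEFT JOIN keeps every row from `venues`; unmatched rows get NULL for `bookings`'s columns.
Matching on t1.venue_id = t2.venue_id AND t1.region = t2.region. A NULL in a compared column never satisfies the condition.
- venue_id=5, region=HP: no t2 row matches, row kept with t2 columns NULL.
- venue_id=4, region=HP: no t2 row matches, row kept with t2 columns NULL.
- venue_id=2, region=FL: no t2 row matches, row kept with t2 columns NULL.
- venue_id=5, region=HP: no t2 row matches, row kept with t2 columns NULL.
- venue_id=4, region=FL: 2 matching t2 row(s), so 2 row(s) emitted.
After projecting and ordering:
t1.vname | t2.venue_id | t1.region | t2.region
HallA | 4 | FL | FL
HallA | 4 | FL | FL
HallB | NULL | FL | NULL
HallB | NULL | HP | NULL
Loft | NULL | HP | NULL
Studio | NULL | HP | NULL

(HallA, 4, FL, FL); (HallA, 4, FL, FL); (HallB, NULL, FL, NULL); (HallB, NULL, HP, NULL); (Loft, NULL, HP, NULL); (Studio, NULL, HP, NULL)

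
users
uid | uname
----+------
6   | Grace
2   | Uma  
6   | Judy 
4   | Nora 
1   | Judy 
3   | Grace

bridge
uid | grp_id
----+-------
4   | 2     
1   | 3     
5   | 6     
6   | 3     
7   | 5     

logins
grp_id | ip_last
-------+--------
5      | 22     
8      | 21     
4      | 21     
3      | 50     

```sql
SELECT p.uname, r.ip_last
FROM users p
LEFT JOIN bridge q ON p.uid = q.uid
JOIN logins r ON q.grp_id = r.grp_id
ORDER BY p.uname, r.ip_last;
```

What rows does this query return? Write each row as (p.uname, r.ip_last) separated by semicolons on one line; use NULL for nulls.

Step 1 — p LEFT JOIN q on uid → 6 row(s).
Then INNER JOIN `logins r` on grp_id: keep only rows whose q.grp_id appears in r.

(Grace, 50); (Judy, 50); (Judy, 50)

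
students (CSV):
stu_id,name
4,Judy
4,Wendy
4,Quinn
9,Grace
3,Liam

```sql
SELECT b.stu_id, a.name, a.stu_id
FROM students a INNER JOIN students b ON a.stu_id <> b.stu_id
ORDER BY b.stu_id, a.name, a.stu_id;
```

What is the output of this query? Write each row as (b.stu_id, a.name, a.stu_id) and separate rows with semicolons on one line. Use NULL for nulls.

INNER JOIN keeps only pairs where the ON condition holds.
Matching on a.stu_id <> b.stu_id.
- a row (stu_id=4): matches 2 b row(s) → 2 output row(s).
- a row (stu_id=4): matches 2 b row(s) → 2 output row(s).
- a row (stu_id=4): matches 2 b row(s) → 2 output row(s).
- a row (stu_id=9): matches 4 b row(s) → 4 output row(s).
- a row (stu_id=3): matches 4 b row(s) → 4 output row(s).

(3, Grace, 9); (3, Judy, 4); (3, Quinn, 4); (3, Wendy, 4); (4, Grace, 9); (4, Grace, 9); (4, Grace, 9); (4, Liam, 3); (4, Liam, 3); (4, Liam, 3); (9, Judy, 4); (9, Liam, 3); (9, Quinn, 4); (9, Wendy, 4)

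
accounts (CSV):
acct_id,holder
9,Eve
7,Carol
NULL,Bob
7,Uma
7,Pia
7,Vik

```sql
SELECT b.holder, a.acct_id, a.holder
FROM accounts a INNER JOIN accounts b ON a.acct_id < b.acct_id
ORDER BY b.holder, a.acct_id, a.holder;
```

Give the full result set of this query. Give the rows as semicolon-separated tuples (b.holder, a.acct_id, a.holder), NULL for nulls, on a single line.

INNER JOIN keeps only pairs where the ON condition holds.
Matching on a.acct_id < b.acct_id. A NULL in a compared column never satisfies the condition.
Matched pairs: 4.

(Eve, 7, Carol); (Eve, 7, Pia); (Eve, 7, Uma); (Eve, 7, Vik)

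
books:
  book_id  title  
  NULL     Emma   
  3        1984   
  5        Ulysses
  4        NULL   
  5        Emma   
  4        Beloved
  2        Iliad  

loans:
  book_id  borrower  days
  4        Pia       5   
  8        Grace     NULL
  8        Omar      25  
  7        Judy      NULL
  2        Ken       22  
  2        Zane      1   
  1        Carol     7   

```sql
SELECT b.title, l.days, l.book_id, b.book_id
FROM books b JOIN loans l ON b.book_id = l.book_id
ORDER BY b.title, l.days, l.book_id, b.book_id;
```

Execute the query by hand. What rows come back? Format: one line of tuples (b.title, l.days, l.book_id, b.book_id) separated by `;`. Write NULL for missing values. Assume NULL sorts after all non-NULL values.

(Beloved, 5, 4, 4); (Iliad, 1, 2, 2); (Iliad, 22, 2, 2); (NULL, 5, 4, 4)

INNER JOIN keeps only pairs where the ON condition holds.
Matching on b.book_id = l.book_id. A NULL in a compared column never satisfies the condition.
- b (book_id=NULL) has no partner → excluded.
- b (book_id=3) has no partner → excluded.
- b (book_id=5) has no partner → excluded.
- b (book_id=4) pairs with 1 row(s) of l.
- b (book_id=5) has no partner → excluded.
- b (book_id=4) pairs with 1 row(s) of l.
- b (book_id=2) pairs with 2 row(s) of l.
After projecting and ordering:
b.title | l.days | l.book_id | b.book_id
Beloved | 5 | 4 | 4
Iliad | 1 | 2 | 2
Iliad | 22 | 2 | 2
NULL | 5 | 4 | 4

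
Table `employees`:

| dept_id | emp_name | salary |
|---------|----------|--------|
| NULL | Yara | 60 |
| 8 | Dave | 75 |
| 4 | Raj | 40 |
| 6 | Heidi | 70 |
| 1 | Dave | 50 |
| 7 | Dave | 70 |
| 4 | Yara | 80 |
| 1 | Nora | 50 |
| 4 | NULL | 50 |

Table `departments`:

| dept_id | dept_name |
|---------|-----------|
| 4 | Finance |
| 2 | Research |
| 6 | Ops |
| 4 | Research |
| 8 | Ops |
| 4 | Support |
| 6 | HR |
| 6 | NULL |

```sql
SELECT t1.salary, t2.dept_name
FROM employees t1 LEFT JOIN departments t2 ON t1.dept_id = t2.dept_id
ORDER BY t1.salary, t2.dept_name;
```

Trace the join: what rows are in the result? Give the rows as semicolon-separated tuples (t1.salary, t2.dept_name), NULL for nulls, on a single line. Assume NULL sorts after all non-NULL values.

(40, Finance); (40, Research); (40, Support); (50, Finance); (50, Research); (50, Support); (50, NULL); (50, NULL); (60, NULL); (70, HR); (70, Ops); (70, NULL); (70, NULL); (75, Ops); (80, Finance); (80, Research); (80, Support)

LEFT JOIN keeps every row from `employees`; unmatched rows get NULL for `departments`'s columns.
Matching on t1.dept_id = t2.dept_id. A NULL in a compared column never satisfies the condition.
- t1[0] dept_id=NULL → no match; kept with NULLs on the t2 side.
- t1[1] dept_id=8 → 1 match(es) in t2 → 1 row(s).
- t1[2] dept_id=4 → 3 match(es) in t2 → 3 row(s).
- t1[3] dept_id=6 → 3 match(es) in t2 → 3 row(s).
- t1[4] dept_id=1 → no match; kept with NULLs on the t2 side.
- t1[5] dept_id=7 → no match; kept with NULLs on the t2 side.
- t1[6] dept_id=4 → 3 match(es) in t2 → 3 row(s).
- t1[7] dept_id=1 → no match; kept with NULLs on the t2 side.
- t1[8] dept_id=4 → 3 match(es) in t2 → 3 row(s).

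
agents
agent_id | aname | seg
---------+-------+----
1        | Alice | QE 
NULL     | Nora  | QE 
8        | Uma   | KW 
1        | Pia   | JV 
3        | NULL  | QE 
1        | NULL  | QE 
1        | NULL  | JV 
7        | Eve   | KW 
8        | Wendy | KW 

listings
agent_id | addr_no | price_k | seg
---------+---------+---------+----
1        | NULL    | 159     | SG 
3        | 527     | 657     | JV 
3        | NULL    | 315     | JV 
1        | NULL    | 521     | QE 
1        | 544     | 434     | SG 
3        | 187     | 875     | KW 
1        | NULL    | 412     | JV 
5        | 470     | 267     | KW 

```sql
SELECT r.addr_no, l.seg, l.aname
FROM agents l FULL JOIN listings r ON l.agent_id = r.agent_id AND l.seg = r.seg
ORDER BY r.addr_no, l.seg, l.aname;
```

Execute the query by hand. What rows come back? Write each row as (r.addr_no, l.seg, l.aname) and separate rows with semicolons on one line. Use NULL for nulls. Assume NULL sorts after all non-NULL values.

(187, NULL, NULL); (470, NULL, NULL); (527, NULL, NULL); (544, NULL, NULL); (NULL, JV, Pia); (NULL, JV, NULL); (NULL, KW, Eve); (NULL, KW, Uma); (NULL, KW, Wendy); (NULL, QE, Alice); (NULL, QE, Nora); (NULL, QE, NULL); (NULL, QE, NULL); (NULL, NULL, NULL); (NULL, NULL, NULL)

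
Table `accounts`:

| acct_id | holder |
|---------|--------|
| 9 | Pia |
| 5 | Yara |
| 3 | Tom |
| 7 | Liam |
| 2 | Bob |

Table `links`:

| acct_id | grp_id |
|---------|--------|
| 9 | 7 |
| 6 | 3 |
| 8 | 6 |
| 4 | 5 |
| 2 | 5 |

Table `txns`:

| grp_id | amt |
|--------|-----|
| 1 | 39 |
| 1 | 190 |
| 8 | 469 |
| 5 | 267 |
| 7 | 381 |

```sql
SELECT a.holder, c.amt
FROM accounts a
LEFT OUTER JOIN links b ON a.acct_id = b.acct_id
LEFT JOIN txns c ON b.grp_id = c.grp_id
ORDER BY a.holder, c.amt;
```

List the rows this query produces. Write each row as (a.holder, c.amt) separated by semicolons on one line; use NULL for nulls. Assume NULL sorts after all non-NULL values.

(Bob, 267); (Liam, NULL); (Pia, 381); (Tom, NULL); (Yara, NULL)

Joins associate left-to-right: accounts LEFT JOIN links on acct_id gives 5 intermediate row(s).
Then LEFT JOIN `txns c` on grp_id: each of those 5 rows is kept; rows whose b.grp_id has no match in c get NULL for c's columns.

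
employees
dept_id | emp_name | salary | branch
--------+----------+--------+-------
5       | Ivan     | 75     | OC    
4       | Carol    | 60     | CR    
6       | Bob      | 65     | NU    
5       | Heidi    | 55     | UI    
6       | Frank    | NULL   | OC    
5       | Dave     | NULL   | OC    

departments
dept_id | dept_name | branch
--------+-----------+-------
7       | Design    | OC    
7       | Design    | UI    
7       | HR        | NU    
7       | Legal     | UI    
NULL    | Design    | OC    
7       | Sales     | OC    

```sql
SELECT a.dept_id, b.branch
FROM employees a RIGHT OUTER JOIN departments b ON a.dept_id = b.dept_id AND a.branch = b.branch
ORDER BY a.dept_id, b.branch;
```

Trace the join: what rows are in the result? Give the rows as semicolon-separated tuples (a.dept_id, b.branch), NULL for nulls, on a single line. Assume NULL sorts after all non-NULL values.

(NULL, NU); (NULL, OC); (NULL, OC); (NULL, OC); (NULL, UI); (NULL, UI)

RIGHT JOIN keeps every row from `departments`; unmatched rows get NULL for `employees`'s columns.
Matching on a.dept_id = b.dept_id AND a.branch = b.branch. A NULL in a compared column never satisfies the condition.
- a[0] dept_id=5, branch=OC → no match.
- a[1] dept_id=4, branch=CR → no match.
- a[2] dept_id=6, branch=NU → no match.
- a[3] dept_id=5, branch=UI → no match.
- a[4] dept_id=6, branch=OC → no match.
- a[5] dept_id=5, branch=OC → no match.
- 6 b row(s) had no a match → kept, a columns NULL.
After projecting and ordering:
a.dept_id | b.branch
NULL | NU
NULL | OC
NULL | OC
NULL | OC
NULL | UI
NULL | UI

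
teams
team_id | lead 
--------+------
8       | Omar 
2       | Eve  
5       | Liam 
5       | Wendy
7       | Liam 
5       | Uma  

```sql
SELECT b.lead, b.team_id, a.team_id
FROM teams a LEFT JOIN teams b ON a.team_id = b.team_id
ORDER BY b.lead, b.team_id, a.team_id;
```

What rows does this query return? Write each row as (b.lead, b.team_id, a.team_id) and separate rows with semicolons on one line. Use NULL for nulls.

LEFT JOIN keeps every row from `teams a`; unmatched rows get NULL for `teams b`'s columns.
Matching on a.team_id = b.team_id.
- a (team_id=8) pairs with 1 row(s) of b.
- a (team_id=2) pairs with 1 row(s) of b.
- a (team_id=5) pairs with 3 row(s) of b.
- a (team_id=5) pairs with 3 row(s) of b.
- a (team_id=7) pairs with 1 row(s) of b.
- a (team_id=5) pairs with 3 row(s) of b.

(Eve, 2, 2); (Liam, 5, 5); (Liam, 5, 5); (Liam, 5, 5); (Liam, 7, 7); (Omar, 8, 8); (Uma, 5, 5); (Uma, 5, 5); (Uma, 5, 5); (Wendy, 5, 5); (Wendy, 5, 5); (Wendy, 5, 5)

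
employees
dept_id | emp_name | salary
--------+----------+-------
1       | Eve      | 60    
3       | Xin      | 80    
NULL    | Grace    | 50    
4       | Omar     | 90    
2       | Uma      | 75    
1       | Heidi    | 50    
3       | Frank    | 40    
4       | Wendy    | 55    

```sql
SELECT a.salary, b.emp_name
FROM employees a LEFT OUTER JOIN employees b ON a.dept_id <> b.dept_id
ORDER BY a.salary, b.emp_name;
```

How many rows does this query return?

37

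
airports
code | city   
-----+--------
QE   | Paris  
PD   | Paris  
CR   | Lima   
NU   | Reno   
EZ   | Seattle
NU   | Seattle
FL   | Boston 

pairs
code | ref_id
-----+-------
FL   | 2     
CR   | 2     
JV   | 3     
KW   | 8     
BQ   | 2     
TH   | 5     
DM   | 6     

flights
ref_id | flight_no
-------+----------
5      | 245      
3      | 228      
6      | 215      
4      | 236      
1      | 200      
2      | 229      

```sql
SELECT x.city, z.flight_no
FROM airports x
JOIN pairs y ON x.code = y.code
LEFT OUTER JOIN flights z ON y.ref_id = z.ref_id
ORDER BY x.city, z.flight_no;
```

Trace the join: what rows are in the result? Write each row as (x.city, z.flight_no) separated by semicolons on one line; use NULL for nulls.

Joins associate left-to-right: airports INNER JOIN pairs on code gives 2 intermediate row(s).
Then LEFT JOIN `flights z` on ref_id: each of those 2 rows is kept; rows whose y.ref_id has no match in z get NULL for z's columns.

(Boston, 229); (Lima, 229)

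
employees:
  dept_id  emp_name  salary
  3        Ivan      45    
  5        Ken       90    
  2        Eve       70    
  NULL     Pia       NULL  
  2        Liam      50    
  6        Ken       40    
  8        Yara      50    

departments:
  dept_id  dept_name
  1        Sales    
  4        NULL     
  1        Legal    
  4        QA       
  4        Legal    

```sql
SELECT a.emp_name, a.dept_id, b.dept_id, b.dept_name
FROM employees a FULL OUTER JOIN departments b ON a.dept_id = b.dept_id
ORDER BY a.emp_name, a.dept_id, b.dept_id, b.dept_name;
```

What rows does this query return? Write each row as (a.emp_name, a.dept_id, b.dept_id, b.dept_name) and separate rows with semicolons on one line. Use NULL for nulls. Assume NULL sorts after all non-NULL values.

FULL OUTER JOIN keeps every row from both sides; unmatched rows get NULL for the other side's columns.
Matching on a.dept_id = b.dept_id. A NULL in a compared column never satisfies the condition.
- a[0] dept_id=3 → no match; kept with NULLs on the b side.
- a[1] dept_id=5 → no match; kept with NULLs on the b side.
- a[2] dept_id=2 → no match; kept with NULLs on the b side.
- a[3] dept_id=NULL → no match; kept with NULLs on the b side.
- a[4] dept_id=2 → no match; kept with NULLs on the b side.
- a[5] dept_id=6 → no match; kept with NULLs on the b side.
- a[6] dept_id=8 → no match; kept with NULLs on the b side.
- 5 b row(s) had no a match → kept, a columns NULL.

(Eve, 2, NULL, NULL); (Ivan, 3, NULL, NULL); (Ken, 5, NULL, NULL); (Ken, 6, NULL, NULL); (Liam, 2, NULL, NULL); (Pia, NULL, NULL, NULL); (Yara, 8, NULL, NULL); (NULL, NULL, 1, Legal); (NULL, NULL, 1, Sales); (NULL, NULL, 4, Legal); (NULL, NULL, 4, QA); (NULL, NULL, 4, NULL)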